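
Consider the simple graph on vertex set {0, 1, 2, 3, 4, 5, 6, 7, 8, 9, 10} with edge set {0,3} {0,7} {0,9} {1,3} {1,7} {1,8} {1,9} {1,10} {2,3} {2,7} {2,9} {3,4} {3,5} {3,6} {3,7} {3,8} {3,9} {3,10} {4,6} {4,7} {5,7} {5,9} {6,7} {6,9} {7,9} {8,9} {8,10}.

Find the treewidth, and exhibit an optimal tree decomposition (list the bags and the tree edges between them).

Treewidth 3.
One such decomposition:
Bags: B1 = {3, 5, 7, 9}  B2 = {0, 3, 7, 9}  B3 = {2, 3, 7, 9}  B4 = {3, 6, 7, 9}  B5 = {3, 4, 6, 7}  B6 = {1, 3, 7, 9}  B7 = {1, 3, 8, 9}  B8 = {1, 3, 8, 10}
Tree: B1–B2, B1–B3, B3–B4, B4–B5, B3–B6, B6–B7, B7–B8

Every bag has size at most 4, so the width is 4 − 1 = 3 and tw(G) ≤ 3. For the lower bound, the 4 vertices {1, 3, 8, 9} are pairwise adjacent, and any tree decomposition puts a clique entirely inside one bag — forcing width ≥ 3. Hence tw(G) = 3 exactly.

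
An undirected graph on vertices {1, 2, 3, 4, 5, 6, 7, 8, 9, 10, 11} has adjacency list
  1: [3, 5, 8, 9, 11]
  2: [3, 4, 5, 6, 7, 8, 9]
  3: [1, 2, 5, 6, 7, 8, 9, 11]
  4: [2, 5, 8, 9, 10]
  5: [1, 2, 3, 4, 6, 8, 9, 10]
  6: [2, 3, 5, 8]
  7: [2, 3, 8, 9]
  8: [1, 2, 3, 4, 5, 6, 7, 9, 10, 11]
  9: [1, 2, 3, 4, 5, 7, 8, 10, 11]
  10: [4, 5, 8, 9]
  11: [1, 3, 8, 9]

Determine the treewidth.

A width-4 tree decomposition is:
Bags: B1 = {1, 3, 5, 8, 9}  B2 = {2, 3, 5, 8, 9}  B3 = {2, 4, 5, 8, 9}  B4 = {1, 3, 8, 9, 11}  B5 = {4, 5, 8, 9, 10}  B6 = {2, 3, 7, 8, 9}  B7 = {2, 3, 5, 6, 8}
Tree: B1–B2, B2–B3, B1–B4, B3–B5, B2–B6, B2–B7
The largest bag has 5 vertices, giving width 4; this decomposition certifies tw(G) ≤ 4. Conversely, {4, 5, 8, 9, 10} is a clique of size 5, and the vertices of any clique must share a bag in every tree decomposition; so some bag has ≥ 5 vertices and tw(G) ≥ 4. Combining the bounds, tw(G) = 4.

4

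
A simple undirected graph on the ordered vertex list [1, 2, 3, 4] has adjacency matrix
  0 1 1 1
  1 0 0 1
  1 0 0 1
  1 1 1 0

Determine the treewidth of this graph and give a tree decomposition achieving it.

The largest bag has 3 vertices, giving width 2; this decomposition certifies tw(G) ≤ 2. Conversely, {1, 2, 4} is a clique of size 3, and the vertices of any clique must share a bag in every tree decomposition; so some bag has ≥ 3 vertices and tw(G) ≥ 2. Combining the bounds, tw(G) = 2.

Treewidth 2.
One such decomposition:
Bags: B1 = {1, 2, 4}  B2 = {1, 3, 4}
Tree: B1–B2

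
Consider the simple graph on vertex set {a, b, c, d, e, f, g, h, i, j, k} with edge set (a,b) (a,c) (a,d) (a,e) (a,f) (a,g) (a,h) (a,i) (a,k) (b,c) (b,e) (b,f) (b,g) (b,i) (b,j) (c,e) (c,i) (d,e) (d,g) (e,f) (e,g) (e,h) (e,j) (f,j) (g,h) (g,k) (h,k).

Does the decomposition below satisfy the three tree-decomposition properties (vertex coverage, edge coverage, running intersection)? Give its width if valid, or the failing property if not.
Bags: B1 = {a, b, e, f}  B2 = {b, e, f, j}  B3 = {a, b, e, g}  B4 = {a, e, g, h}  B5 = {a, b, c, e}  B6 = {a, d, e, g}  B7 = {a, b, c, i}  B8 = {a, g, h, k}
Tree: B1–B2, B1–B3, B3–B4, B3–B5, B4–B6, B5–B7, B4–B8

Every vertex of G appears in some bag (union = {a, b, c, d, e, f, g, h, i, j, k}); every edge is covered by a bag; and for each vertex v the set of bags containing v is connected in the bag tree. The decomposition is therefore valid. The largest bag has 4 vertices, so the width is 3.

Yes; width 3.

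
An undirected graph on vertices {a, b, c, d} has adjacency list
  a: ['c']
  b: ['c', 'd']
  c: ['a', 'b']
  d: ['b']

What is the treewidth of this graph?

1

A width-1 tree decomposition is:
Bags: B1 = {b, d}  B2 = {b, c}  B3 = {a, c}
Tree: B1–B2, B2–B3
Each bag holds 2 vertices, so the decomposition has width 1, which upper-bounds the treewidth. Since G has at least one edge (e.g. b–d), it is not an edgeless graph, so tw(G) ≥ 1. The upper and lower bounds meet at 1, so that is the treewidth.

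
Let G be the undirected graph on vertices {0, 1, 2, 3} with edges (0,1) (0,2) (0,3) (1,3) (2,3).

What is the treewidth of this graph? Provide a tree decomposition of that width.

Each bag holds 3 vertices, so the decomposition has width 2, which upper-bounds the treewidth. For the lower bound, the 3 vertices {0, 1, 3} are pairwise adjacent, and any tree decomposition puts a clique entirely inside one bag — forcing width ≥ 2. Combining the bounds, tw(G) = 2.

Treewidth 2.
One such decomposition:
Bags: B1 = {0, 2, 3}  B2 = {0, 1, 3}
Tree: B1–B2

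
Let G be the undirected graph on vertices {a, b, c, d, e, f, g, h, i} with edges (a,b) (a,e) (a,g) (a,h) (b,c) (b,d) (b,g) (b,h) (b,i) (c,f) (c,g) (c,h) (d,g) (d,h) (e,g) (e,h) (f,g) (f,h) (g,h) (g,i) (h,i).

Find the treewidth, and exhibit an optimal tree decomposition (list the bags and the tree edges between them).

Treewidth 3.
Bags: B1 = {b, c, g, h}  B2 = {c, f, g, h}  B3 = {b, d, g, h}  B4 = {a, b, g, h}  B5 = {a, e, g, h}  B6 = {b, g, h, i}
Tree: B1–B2, B1–B3, B3–B4, B4–B5, B3–B6

Every bag has size at most 4, so the width is 4 − 1 = 3 and tw(G) ≤ 3. For the lower bound, the 4 vertices {a, e, g, h} are pairwise adjacent, and any tree decomposition puts a clique entirely inside one bag — forcing width ≥ 3. Combining the bounds, tw(G) = 3.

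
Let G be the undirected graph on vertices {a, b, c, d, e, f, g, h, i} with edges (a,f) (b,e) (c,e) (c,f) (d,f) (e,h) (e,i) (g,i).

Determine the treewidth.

A width-1 tree decomposition is:
Bags: B1 = {c, e}  B2 = {b, e}  B3 = {e, h}  B4 = {e, i}  B5 = {c, f}  B6 = {d, f}  B7 = {g, i}  B8 = {a, f}
Tree: B1–B2, B1–B3, B2–B4, B1–B5, B5–B6, B4–B7, B6–B8
The largest bag has 2 vertices, giving width 1; this decomposition certifies tw(G) ≤ 1. Any graph with an edge has treewidth ≥ 1, and G has the edge c–e. Combining the bounds, tw(G) = 1.

1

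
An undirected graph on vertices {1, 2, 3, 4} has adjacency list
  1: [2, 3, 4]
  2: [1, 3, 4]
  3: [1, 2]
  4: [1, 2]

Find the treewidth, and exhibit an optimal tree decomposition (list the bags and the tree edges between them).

Treewidth 2.
One optimal decomposition is:
Bags: B1 = {1, 2, 4}  B2 = {1, 2, 3}
Tree: B1–B2

Each bag holds 3 vertices, so the decomposition has width 2, which upper-bounds the treewidth. Conversely, {1, 2, 3} is a clique of size 3, and the vertices of any clique must share a bag in every tree decomposition; so some bag has ≥ 3 vertices and tw(G) ≥ 2. Hence tw(G) = 2 exactly.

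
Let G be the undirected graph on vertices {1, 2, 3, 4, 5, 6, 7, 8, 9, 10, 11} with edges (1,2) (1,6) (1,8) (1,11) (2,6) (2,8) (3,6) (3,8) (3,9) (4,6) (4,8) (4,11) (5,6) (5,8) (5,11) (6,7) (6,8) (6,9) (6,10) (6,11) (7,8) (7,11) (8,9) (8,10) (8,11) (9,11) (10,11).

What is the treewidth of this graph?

A width-3 tree decomposition is:
Bags: B1 = {6, 8, 9, 11}  B2 = {1, 6, 8, 11}  B3 = {3, 6, 8, 9}  B4 = {4, 6, 8, 11}  B5 = {6, 7, 8, 11}  B6 = {1, 2, 6, 8}  B7 = {6, 8, 10, 11}  B8 = {5, 6, 8, 11}
Tree: B1–B2, B1–B3, B2–B4, B1–B5, B2–B6, B5–B7, B1–B8
The largest bag has 4 vertices, giving width 3; this decomposition certifies tw(G) ≤ 3. On the other hand G contains the 4-clique {1, 6, 8, 11}. A clique must lie in a single bag of any decomposition, so no decomposition can have width below 3. Therefore the treewidth is 3.

3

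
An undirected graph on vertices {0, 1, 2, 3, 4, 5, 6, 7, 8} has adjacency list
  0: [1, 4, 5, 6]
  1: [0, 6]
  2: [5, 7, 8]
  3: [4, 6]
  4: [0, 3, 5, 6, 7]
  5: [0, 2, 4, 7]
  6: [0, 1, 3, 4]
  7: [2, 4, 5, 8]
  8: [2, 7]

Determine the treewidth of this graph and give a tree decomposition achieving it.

Each bag holds 3 vertices, so the decomposition has width 2, which upper-bounds the treewidth. For the lower bound, the 3 vertices {2, 7, 8} are pairwise adjacent, and any tree decomposition puts a clique entirely inside one bag — forcing width ≥ 2. Hence tw(G) = 2 exactly.

Treewidth 2.
One optimal decomposition is:
Bags: B1 = {0, 4, 5}  B2 = {0, 4, 6}  B3 = {3, 4, 6}  B4 = {4, 5, 7}  B5 = {0, 1, 6}  B6 = {2, 5, 7}  B7 = {2, 7, 8}
Tree: B1–B2, B2–B3, B1–B4, B2–B5, B4–B6, B6–B7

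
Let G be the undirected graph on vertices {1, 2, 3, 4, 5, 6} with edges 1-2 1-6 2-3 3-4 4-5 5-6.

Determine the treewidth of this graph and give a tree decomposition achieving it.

Treewidth 2.
Bags: B1 = {1, 5, 6}  B2 = {1, 4, 5}  B3 = {1, 3, 4}  B4 = {1, 2, 3}
Tree: B1–B2, B2–B3, B3–B4

The largest bag has 3 vertices, giving width 2; this decomposition certifies tw(G) ≤ 2. For the lower bound, G contains the cycle 1–6–5–4–3–2–1, so G is not a forest; only forests have treewidth ≤ 1, hence tw(G) ≥ 2. The upper and lower bounds meet at 2, so that is the treewidth.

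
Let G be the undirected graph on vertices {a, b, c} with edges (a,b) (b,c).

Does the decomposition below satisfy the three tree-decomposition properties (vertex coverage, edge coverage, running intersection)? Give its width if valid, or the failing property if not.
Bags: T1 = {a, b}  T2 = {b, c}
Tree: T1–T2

Yes; width 1.

Checking the three conditions: (i) the bags cover all of {a, b, c}; (ii) for each edge, some bag contains both endpoints; (iii) the bags containing any fixed vertex form a subtree. All hold, so the decomposition is valid with width 2 − 1 = 1.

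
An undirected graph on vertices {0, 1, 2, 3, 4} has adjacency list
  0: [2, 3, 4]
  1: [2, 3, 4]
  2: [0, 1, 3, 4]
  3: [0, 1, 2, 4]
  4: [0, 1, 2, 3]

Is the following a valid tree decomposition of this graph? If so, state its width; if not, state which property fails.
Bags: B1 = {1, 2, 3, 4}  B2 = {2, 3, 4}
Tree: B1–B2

No — vertex 0 appears in no bag.

A tree decomposition must satisfy three properties: every vertex lies in some bag; for every edge, both endpoints lie together in some bag; and for every vertex, the bags containing it form a connected subtree. Here vertex 0 appears in no bag, so the decomposition is invalid.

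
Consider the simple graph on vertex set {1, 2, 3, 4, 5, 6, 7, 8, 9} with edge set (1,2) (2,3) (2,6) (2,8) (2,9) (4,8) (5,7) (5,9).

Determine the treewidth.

A width-1 tree decomposition is:
Bags: B1 = {2, 8}  B2 = {2, 3}  B3 = {2, 6}  B4 = {2, 9}  B5 = {5, 9}  B6 = {4, 8}  B7 = {1, 2}  B8 = {5, 7}
Tree: B1–B2, B2–B3, B1–B4, B4–B5, B1–B6, B4–B7, B5–B8
The largest bag has 2 vertices, giving width 1; this decomposition certifies tw(G) ≤ 1. Any graph with an edge has treewidth ≥ 1, and G has the edge 2–8. Therefore the treewidth is 1.

1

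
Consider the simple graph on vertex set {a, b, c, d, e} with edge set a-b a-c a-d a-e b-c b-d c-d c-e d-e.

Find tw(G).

3

A width-3 tree decomposition is:
Bags: B1 = {a, b, c, d}  B2 = {a, c, d, e}
Tree: B1–B2
The largest bag has 4 vertices, giving width 3; this decomposition certifies tw(G) ≤ 3. For the lower bound, the 4 vertices {a, c, d, e} are pairwise adjacent, and any tree decomposition puts a clique entirely inside one bag — forcing width ≥ 3. The upper and lower bounds meet at 3, so that is the treewidth.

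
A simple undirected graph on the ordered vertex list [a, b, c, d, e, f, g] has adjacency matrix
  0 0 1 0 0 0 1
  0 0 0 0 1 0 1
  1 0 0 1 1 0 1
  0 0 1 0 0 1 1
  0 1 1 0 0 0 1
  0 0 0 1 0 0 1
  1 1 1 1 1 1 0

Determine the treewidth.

A width-2 tree decomposition is:
Bags: B1 = {a, c, g}  B2 = {c, d, g}  B3 = {c, e, g}  B4 = {d, f, g}  B5 = {b, e, g}
Tree: B1–B2, B2–B3, B2–B4, B3–B5
The largest bag has 3 vertices, giving width 2; this decomposition certifies tw(G) ≤ 2. Conversely, {c, d, g} is a clique of size 3, and the vertices of any clique must share a bag in every tree decomposition; so some bag has ≥ 3 vertices and tw(G) ≥ 2. Combining the bounds, tw(G) = 2.

2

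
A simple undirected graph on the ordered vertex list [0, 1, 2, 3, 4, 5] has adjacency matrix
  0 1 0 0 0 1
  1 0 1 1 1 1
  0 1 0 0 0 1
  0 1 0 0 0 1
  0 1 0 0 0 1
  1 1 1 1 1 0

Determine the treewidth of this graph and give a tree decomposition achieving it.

The largest bag has 3 vertices, giving width 2; this decomposition certifies tw(G) ≤ 2. Conversely, {0, 1, 5} is a clique of size 3, and the vertices of any clique must share a bag in every tree decomposition; so some bag has ≥ 3 vertices and tw(G) ≥ 2. Hence tw(G) = 2 exactly.

Treewidth 2.
One such decomposition:
Bags: B1 = {1, 4, 5}  B2 = {1, 2, 5}  B3 = {0, 1, 5}  B4 = {1, 3, 5}
Tree: B1–B2, B2–B3, B2–B4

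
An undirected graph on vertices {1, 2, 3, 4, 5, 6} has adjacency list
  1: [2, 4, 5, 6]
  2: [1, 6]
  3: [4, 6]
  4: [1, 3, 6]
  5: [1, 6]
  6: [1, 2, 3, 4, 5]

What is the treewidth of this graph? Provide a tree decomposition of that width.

Treewidth 2.
One optimal decomposition is:
Bags: B1 = {1, 2, 6}  B2 = {1, 4, 6}  B3 = {1, 5, 6}  B4 = {3, 4, 6}
Tree: B1–B2, B1–B3, B2–B4

Each bag holds 3 vertices, so the decomposition has width 2, which upper-bounds the treewidth. Conversely, {1, 2, 6} is a clique of size 3, and the vertices of any clique must share a bag in every tree decomposition; so some bag has ≥ 3 vertices and tw(G) ≥ 2. The upper and lower bounds meet at 2, so that is the treewidth.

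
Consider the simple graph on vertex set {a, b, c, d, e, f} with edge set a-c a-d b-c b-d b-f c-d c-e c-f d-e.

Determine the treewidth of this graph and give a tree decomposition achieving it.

Each bag holds 3 vertices, so the decomposition has width 2, which upper-bounds the treewidth. On the other hand G contains the 3-clique {c, d, e}. A clique must lie in a single bag of any decomposition, so no decomposition can have width below 2. Hence tw(G) = 2 exactly.

Treewidth 2.
One such decomposition:
Bags: B1 = {b, c, d}  B2 = {c, d, e}  B3 = {a, c, d}  B4 = {b, c, f}
Tree: B1–B2, B1–B3, B1–B4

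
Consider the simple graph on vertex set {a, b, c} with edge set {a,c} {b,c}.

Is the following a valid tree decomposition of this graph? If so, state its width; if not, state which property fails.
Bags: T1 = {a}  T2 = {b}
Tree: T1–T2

No — vertex c appears in no bag.

A tree decomposition must satisfy three properties: every vertex lies in some bag; for every edge, both endpoints lie together in some bag; and for every vertex, the bags containing it form a connected subtree. Here vertex c appears in no bag, so the decomposition is invalid.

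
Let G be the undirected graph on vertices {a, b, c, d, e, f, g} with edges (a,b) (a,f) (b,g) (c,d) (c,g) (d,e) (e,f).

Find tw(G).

A width-2 tree decomposition is:
Bags: B1 = {a, b, f}  B2 = {b, e, f}  B3 = {b, d, e}  B4 = {b, c, d}  B5 = {b, c, g}
Tree: B1–B2, B2–B3, B3–B4, B4–B5
Every bag has size at most 3, so the width is 3 − 1 = 2 and tw(G) ≤ 2. The edges b–a–f–e–d–c–g–b form a cycle, so G is not a tree and its treewidth is at least 2. Combining the bounds, tw(G) = 2.

2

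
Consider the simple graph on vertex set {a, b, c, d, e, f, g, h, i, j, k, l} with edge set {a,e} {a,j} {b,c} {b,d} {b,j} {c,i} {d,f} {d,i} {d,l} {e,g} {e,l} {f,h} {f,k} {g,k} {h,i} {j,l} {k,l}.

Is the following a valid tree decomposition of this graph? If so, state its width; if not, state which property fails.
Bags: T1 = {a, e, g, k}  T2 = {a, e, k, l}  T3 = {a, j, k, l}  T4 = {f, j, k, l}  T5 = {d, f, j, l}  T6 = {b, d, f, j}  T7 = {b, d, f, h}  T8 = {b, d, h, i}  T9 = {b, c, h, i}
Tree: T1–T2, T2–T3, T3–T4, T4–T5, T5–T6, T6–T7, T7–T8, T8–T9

Yes; width 3.

Checking the three conditions: (i) the bags cover all of {a, b, c, d, e, f, g, h, i, j, k, l}; (ii) for each edge, some bag contains both endpoints; (iii) the bags containing any fixed vertex form a subtree. All hold, so the decomposition is valid with width 4 − 1 = 3.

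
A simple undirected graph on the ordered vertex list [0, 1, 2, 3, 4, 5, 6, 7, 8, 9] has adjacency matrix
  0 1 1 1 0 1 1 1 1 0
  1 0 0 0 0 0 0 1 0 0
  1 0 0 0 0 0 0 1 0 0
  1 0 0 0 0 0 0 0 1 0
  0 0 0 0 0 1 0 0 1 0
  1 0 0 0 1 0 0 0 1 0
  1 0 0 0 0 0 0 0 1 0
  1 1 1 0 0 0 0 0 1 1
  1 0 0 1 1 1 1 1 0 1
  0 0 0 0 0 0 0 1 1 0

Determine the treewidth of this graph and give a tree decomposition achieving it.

Treewidth 2.
One optimal decomposition is:
Bags: B1 = {0, 7, 8}  B2 = {0, 1, 7}  B3 = {7, 8, 9}  B4 = {0, 5, 8}  B5 = {0, 2, 7}  B6 = {0, 3, 8}  B7 = {4, 5, 8}  B8 = {0, 6, 8}
Tree: B1–B2, B1–B3, B1–B4, B2–B5, B4–B6, B4–B7, B6–B8

The largest bag has 3 vertices, giving width 2; this decomposition certifies tw(G) ≤ 2. On the other hand G contains the 3-clique {0, 3, 8}. A clique must lie in a single bag of any decomposition, so no decomposition can have width below 2. Hence tw(G) = 2 exactly.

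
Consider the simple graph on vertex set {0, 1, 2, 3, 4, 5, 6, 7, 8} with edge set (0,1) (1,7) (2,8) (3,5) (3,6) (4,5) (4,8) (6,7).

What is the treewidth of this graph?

A width-1 tree decomposition is:
Bags: B1 = {0, 1}  B2 = {1, 7}  B3 = {6, 7}  B4 = {3, 6}  B5 = {3, 5}  B6 = {4, 5}  B7 = {4, 8}  B8 = {2, 8}
Tree: B1–B2, B2–B3, B3–B4, B4–B5, B5–B6, B6–B7, B7–B8
Each bag holds 2 vertices, so the decomposition has width 1, which upper-bounds the treewidth. G has an edge, so its treewidth is at least 1. Hence tw(G) = 1 exactly.

1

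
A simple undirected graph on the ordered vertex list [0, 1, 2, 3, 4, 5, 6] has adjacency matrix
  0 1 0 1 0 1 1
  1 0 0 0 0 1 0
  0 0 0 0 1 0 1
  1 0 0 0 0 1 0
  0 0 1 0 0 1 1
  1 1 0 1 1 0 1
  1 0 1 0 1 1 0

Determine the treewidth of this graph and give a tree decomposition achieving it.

The largest bag has 3 vertices, giving width 2; this decomposition certifies tw(G) ≤ 2. For the lower bound, the 3 vertices {2, 4, 6} are pairwise adjacent, and any tree decomposition puts a clique entirely inside one bag — forcing width ≥ 2. Therefore the treewidth is 2.

Treewidth 2.
Bags: B1 = {0, 5, 6}  B2 = {4, 5, 6}  B3 = {2, 4, 6}  B4 = {0, 3, 5}  B5 = {0, 1, 5}
Tree: B1–B2, B2–B3, B1–B4, B1–B5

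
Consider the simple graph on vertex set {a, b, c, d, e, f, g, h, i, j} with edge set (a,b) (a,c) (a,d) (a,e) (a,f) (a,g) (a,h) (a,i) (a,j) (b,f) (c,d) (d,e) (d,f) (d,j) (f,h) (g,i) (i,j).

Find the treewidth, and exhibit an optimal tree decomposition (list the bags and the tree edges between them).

The largest bag has 3 vertices, giving width 2; this decomposition certifies tw(G) ≤ 2. On the other hand G contains the 3-clique {a, d, j}. A clique must lie in a single bag of any decomposition, so no decomposition can have width below 2. The upper and lower bounds meet at 2, so that is the treewidth.

Treewidth 2.
One optimal decomposition is:
Bags: B1 = {a, c, d}  B2 = {a, d, j}  B3 = {a, i, j}  B4 = {a, d, f}  B5 = {a, g, i}  B6 = {a, d, e}  B7 = {a, b, f}  B8 = {a, f, h}
Tree: B1–B2, B2–B3, B1–B4, B3–B5, B1–B6, B4–B7, B7–B8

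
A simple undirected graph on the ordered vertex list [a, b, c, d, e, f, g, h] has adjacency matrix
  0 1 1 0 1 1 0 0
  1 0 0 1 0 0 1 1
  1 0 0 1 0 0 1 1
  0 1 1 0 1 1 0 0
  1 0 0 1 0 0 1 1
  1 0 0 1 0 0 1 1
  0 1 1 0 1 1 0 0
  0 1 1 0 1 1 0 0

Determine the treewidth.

A width-4 tree decomposition is:
Bags: B1 = {a, b, d, g, h}  B2 = {a, d, f, g, h}  B3 = {a, d, e, g, h}  B4 = {a, c, d, g, h}
Tree: B1–B2, B2–B3, B3–B4
The largest bag has 5 vertices, giving width 4; this decomposition certifies tw(G) ≤ 4. For the lower bound: the 5 vertex sets {b,g}, {a,f}, {e,h}, {d}, {c} are disjoint, each induces a connected subgraph, and every pair is joined by at least one edge of G. Contracting each set to a single vertex therefore yields K_{5} as a minor, and since treewidth is minor-monotone, tw(G) ≥ tw(K_{5}) = 4. Hence tw(G) = 4 exactly.

4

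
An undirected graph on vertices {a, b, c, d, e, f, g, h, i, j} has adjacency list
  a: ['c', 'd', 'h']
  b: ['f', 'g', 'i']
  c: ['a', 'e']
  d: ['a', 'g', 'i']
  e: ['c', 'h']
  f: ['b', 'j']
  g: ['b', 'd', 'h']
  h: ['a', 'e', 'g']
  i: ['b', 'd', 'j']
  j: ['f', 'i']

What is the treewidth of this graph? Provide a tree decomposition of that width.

Each bag holds 3 vertices, so the decomposition has width 2, which upper-bounds the treewidth. For the lower bound, G contains the cycle e–c–a–h–e, so G is not a forest; only forests have treewidth ≤ 1, hence tw(G) ≥ 2. Therefore the treewidth is 2.

Treewidth 2.
One such decomposition:
Bags: B1 = {c, e, h}  B2 = {a, c, h}  B3 = {a, g, h}  B4 = {a, d, g}  B5 = {b, d, g}  B6 = {b, d, i}  B7 = {b, f, i}  B8 = {f, i, j}
Tree: B1–B2, B2–B3, B3–B4, B4–B5, B5–B6, B6–B7, B7–B8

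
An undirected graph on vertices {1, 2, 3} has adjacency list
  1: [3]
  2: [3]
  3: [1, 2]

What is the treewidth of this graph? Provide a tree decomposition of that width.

Treewidth 1.
One such decomposition:
Bags: B1 = {1, 3}  B2 = {2, 3}
Tree: B1–B2

The largest bag has 2 vertices, giving width 1; this decomposition certifies tw(G) ≤ 1. G has an edge, so its treewidth is at least 1. Therefore the treewidth is 1.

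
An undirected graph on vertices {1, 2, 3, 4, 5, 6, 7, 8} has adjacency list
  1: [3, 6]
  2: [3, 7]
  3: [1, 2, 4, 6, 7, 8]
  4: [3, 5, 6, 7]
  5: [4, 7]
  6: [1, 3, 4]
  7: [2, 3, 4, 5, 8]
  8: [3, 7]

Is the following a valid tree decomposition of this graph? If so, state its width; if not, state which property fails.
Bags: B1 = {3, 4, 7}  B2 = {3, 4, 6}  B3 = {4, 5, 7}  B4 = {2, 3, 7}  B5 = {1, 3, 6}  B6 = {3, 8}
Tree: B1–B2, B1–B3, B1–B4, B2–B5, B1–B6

No — edge (7,8) lies in no bag.

A tree decomposition must satisfy three properties: every vertex lies in some bag; for every edge, both endpoints lie together in some bag; and for every vertex, the bags containing it form a connected subtree. Here edge (7,8) lies in no bag, so the decomposition is invalid.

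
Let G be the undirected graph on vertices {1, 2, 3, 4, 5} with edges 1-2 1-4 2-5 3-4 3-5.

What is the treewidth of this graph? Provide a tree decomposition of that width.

Each bag holds 3 vertices, so the decomposition has width 2, which upper-bounds the treewidth. Since 4–3–5–2–1–4 is a cycle in G, G is not acyclic. Forests are exactly the graphs of treewidth ≤ 1, so tw(G) ≥ 2. Hence tw(G) = 2 exactly.

Treewidth 2.
Bags: B1 = {3, 4, 5}  B2 = {2, 4, 5}  B3 = {1, 2, 4}
Tree: B1–B2, B2–B3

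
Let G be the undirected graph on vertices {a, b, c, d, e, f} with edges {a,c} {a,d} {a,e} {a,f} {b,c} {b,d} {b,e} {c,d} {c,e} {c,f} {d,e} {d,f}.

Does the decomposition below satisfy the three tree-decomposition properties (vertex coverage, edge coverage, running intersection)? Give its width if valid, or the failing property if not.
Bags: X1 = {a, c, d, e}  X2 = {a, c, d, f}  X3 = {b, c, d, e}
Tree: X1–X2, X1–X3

Vertex coverage: the bags together contain {a, b, c, d, e, f}, the full vertex set. Edge coverage: each edge of G has both endpoints in at least one bag. Running intersection: for every vertex, the bags containing it form a connected subtree. All three properties hold, so this is a valid tree decomposition of width max|bag| − 1 = 3, and hence tw(G) ≤ 3.

Yes; width 3.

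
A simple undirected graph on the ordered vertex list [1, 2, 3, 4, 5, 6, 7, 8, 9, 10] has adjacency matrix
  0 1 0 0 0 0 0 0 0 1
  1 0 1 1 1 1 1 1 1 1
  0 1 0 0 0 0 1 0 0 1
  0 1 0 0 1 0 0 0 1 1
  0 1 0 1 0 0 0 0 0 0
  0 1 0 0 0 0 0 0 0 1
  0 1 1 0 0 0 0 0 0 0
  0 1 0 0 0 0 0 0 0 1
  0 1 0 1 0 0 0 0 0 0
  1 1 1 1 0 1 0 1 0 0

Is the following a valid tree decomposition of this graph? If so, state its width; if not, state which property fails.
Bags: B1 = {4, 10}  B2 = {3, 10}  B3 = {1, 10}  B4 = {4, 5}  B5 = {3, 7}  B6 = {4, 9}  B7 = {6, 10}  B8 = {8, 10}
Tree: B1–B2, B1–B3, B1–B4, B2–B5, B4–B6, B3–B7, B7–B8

No — vertex 2 appears in no bag.

A tree decomposition must satisfy three properties: every vertex lies in some bag; for every edge, both endpoints lie together in some bag; and for every vertex, the bags containing it form a connected subtree. Here vertex 2 appears in no bag, so the decomposition is invalid.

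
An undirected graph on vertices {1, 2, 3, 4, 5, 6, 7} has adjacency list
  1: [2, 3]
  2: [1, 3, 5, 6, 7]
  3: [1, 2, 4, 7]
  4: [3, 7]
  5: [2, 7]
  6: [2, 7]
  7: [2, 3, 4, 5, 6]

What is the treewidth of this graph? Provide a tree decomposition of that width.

The largest bag has 3 vertices, giving width 2; this decomposition certifies tw(G) ≤ 2. For the lower bound, the 3 vertices {1, 2, 3} are pairwise adjacent, and any tree decomposition puts a clique entirely inside one bag — forcing width ≥ 2. Combining the bounds, tw(G) = 2.

Treewidth 2.
Bags: B1 = {2, 6, 7}  B2 = {2, 3, 7}  B3 = {2, 5, 7}  B4 = {1, 2, 3}  B5 = {3, 4, 7}
Tree: B1–B2, B2–B3, B2–B4, B2–B5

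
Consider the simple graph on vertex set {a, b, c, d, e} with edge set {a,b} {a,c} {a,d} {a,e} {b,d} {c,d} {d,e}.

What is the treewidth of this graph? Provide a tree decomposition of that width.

The largest bag has 3 vertices, giving width 2; this decomposition certifies tw(G) ≤ 2. For the lower bound, the 3 vertices {a, d, e} are pairwise adjacent, and any tree decomposition puts a clique entirely inside one bag — forcing width ≥ 2. Combining the bounds, tw(G) = 2.

Treewidth 2.
One such decomposition:
Bags: B1 = {a, c, d}  B2 = {a, d, e}  B3 = {a, b, d}
Tree: B1–B2, B2–B3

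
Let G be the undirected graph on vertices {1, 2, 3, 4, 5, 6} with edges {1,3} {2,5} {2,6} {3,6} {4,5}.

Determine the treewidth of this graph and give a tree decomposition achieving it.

Treewidth 1.
Bags: B1 = {4, 5}  B2 = {2, 5}  B3 = {2, 6}  B4 = {3, 6}  B5 = {1, 3}
Tree: B1–B2, B2–B3, B3–B4, B4–B5

Every bag has size at most 2, so the width is 2 − 1 = 1 and tw(G) ≤ 1. Any graph with an edge has treewidth ≥ 1, and G has the edge 4–5. Therefore the treewidth is 1.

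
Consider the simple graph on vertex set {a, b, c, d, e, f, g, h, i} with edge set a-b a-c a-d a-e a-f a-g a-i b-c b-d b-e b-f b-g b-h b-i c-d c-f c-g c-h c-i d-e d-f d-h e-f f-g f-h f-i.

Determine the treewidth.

A width-4 tree decomposition is:
Bags: B1 = {b, c, d, f, h}  B2 = {a, b, c, d, f}  B3 = {a, b, c, f, i}  B4 = {a, b, d, e, f}  B5 = {a, b, c, f, g}
Tree: B1–B2, B2–B3, B2–B4, B3–B5
Every bag has size at most 5, so the width is 5 − 1 = 4 and tw(G) ≤ 4. On the other hand G contains the 5-clique {a, b, d, e, f}. A clique must lie in a single bag of any decomposition, so no decomposition can have width below 4. Combining the bounds, tw(G) = 4.

4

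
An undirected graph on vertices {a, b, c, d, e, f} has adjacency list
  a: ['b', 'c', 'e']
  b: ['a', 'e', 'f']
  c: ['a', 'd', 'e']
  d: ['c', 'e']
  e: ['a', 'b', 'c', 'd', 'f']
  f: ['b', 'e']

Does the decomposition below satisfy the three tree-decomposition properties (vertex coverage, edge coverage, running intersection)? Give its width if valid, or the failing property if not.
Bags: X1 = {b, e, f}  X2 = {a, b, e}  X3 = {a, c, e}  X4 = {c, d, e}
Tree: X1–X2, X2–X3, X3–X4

Every vertex of G appears in some bag (union = {a, b, c, d, e, f}); every edge is covered by a bag; and for each vertex v the set of bags containing v is connected in the bag tree. The decomposition is therefore valid. The largest bag has 3 vertices, so the width is 2.

Yes; width 2.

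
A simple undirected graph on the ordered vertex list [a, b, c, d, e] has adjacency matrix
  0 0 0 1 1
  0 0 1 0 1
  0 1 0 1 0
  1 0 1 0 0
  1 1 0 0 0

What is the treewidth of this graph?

2

A width-2 tree decomposition is:
Bags: B1 = {a, c, d}  B2 = {a, b, c}  B3 = {a, b, e}
Tree: B1–B2, B2–B3
Each bag holds 3 vertices, so the decomposition has width 2, which upper-bounds the treewidth. Since a–d–c–b–e–a is a cycle in G, G is not acyclic. Forests are exactly the graphs of treewidth ≤ 1, so tw(G) ≥ 2. Combining the bounds, tw(G) = 2.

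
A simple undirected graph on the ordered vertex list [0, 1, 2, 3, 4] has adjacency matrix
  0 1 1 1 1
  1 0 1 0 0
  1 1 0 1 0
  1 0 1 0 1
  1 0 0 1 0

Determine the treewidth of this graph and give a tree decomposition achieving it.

The largest bag has 3 vertices, giving width 2; this decomposition certifies tw(G) ≤ 2. On the other hand G contains the 3-clique {0, 1, 2}. A clique must lie in a single bag of any decomposition, so no decomposition can have width below 2. The upper and lower bounds meet at 2, so that is the treewidth.

Treewidth 2.
One such decomposition:
Bags: B1 = {0, 2, 3}  B2 = {0, 1, 2}  B3 = {0, 3, 4}
Tree: B1–B2, B1–B3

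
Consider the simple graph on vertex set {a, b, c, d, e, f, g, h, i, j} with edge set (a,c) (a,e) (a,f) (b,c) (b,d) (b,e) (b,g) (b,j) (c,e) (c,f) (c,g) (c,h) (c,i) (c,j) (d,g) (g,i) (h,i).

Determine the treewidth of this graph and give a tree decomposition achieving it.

Every bag has size at most 3, so the width is 3 − 1 = 2 and tw(G) ≤ 2. On the other hand G contains the 3-clique {b, d, g}. A clique must lie in a single bag of any decomposition, so no decomposition can have width below 2. The upper and lower bounds meet at 2, so that is the treewidth.

Treewidth 2.
One optimal decomposition is:
Bags: B1 = {b, c, e}  B2 = {b, c, g}  B3 = {b, d, g}  B4 = {b, c, j}  B5 = {c, g, i}  B6 = {a, c, e}  B7 = {a, c, f}  B8 = {c, h, i}
Tree: B1–B2, B2–B3, B1–B4, B2–B5, B1–B6, B6–B7, B5–B8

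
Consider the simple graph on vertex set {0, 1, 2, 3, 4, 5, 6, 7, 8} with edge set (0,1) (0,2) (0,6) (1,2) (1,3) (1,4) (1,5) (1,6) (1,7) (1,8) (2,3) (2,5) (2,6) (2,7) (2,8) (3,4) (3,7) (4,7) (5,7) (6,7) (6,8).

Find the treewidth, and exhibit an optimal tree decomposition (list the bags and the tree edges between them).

Treewidth 3.
One optimal decomposition is:
Bags: B1 = {1, 2, 3, 7}  B2 = {1, 2, 6, 7}  B3 = {0, 1, 2, 6}  B4 = {1, 2, 5, 7}  B5 = {1, 3, 4, 7}  B6 = {1, 2, 6, 8}
Tree: B1–B2, B2–B3, B1–B4, B1–B5, B2–B6

The largest bag has 4 vertices, giving width 3; this decomposition certifies tw(G) ≤ 3. Conversely, {1, 2, 3, 7} is a clique of size 4, and the vertices of any clique must share a bag in every tree decomposition; so some bag has ≥ 4 vertices and tw(G) ≥ 3. Hence tw(G) = 3 exactly.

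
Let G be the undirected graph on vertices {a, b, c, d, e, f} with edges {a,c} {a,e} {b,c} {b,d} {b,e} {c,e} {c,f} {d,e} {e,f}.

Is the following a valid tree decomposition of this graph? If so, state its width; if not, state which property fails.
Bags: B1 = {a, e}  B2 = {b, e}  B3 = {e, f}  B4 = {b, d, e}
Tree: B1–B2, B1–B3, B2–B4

A tree decomposition must satisfy three properties: every vertex lies in some bag; for every edge, both endpoints lie together in some bag; and for every vertex, the bags containing it form a connected subtree. Here vertex c appears in no bag, so the decomposition is invalid.

No — vertex c appears in no bag.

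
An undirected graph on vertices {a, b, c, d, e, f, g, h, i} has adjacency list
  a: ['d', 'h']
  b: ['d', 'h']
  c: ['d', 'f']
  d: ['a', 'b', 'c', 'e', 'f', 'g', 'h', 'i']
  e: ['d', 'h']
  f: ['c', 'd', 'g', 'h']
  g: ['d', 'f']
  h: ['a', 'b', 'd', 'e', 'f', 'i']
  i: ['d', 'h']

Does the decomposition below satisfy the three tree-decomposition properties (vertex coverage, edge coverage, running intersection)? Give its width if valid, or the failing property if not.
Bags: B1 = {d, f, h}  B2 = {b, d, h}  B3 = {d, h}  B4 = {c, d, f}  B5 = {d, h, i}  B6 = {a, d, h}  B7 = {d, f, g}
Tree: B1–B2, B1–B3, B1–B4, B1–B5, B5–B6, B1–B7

No — vertex e appears in no bag.

A tree decomposition must satisfy three properties: every vertex lies in some bag; for every edge, both endpoints lie together in some bag; and for every vertex, the bags containing it form a connected subtree. Here vertex e appears in no bag, so the decomposition is invalid.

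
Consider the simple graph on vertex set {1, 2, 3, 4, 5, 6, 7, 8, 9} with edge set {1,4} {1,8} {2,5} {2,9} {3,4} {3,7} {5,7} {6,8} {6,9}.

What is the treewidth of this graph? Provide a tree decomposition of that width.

Every bag has size at most 3, so the width is 3 − 1 = 2 and tw(G) ≤ 2. Since 1–8–6–9–2–5–7–3–4–1 is a cycle in G, G is not acyclic. Forests are exactly the graphs of treewidth ≤ 1, so tw(G) ≥ 2. Therefore the treewidth is 2.

Treewidth 2.
One optimal decomposition is:
Bags: B1 = {1, 6, 8}  B2 = {1, 6, 9}  B3 = {1, 2, 9}  B4 = {1, 2, 5}  B5 = {1, 5, 7}  B6 = {1, 3, 7}  B7 = {1, 3, 4}
Tree: B1–B2, B2–B3, B3–B4, B4–B5, B5–B6, B6–B7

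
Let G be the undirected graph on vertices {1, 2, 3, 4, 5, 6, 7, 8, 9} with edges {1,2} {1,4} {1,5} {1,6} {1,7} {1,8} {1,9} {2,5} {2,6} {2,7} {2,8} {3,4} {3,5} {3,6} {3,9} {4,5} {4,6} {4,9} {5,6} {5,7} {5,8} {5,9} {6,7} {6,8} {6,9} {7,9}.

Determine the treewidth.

A width-4 tree decomposition is:
Bags: B1 = {1, 4, 5, 6, 9}  B2 = {1, 5, 6, 7, 9}  B3 = {1, 2, 5, 6, 7}  B4 = {1, 2, 5, 6, 8}  B5 = {3, 4, 5, 6, 9}
Tree: B1–B2, B2–B3, B3–B4, B1–B5
The largest bag has 5 vertices, giving width 4; this decomposition certifies tw(G) ≤ 4. For the lower bound, the 5 vertices {1, 4, 5, 6, 9} are pairwise adjacent, and any tree decomposition puts a clique entirely inside one bag — forcing width ≥ 4. Hence tw(G) = 4 exactly.

4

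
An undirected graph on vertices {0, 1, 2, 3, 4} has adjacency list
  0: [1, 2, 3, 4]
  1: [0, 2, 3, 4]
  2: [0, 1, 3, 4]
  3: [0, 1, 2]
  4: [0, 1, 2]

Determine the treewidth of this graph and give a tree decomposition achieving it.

The largest bag has 4 vertices, giving width 3; this decomposition certifies tw(G) ≤ 3. On the other hand G contains the 4-clique {0, 1, 2, 3}. A clique must lie in a single bag of any decomposition, so no decomposition can have width below 3. Combining the bounds, tw(G) = 3.

Treewidth 3.
One such decomposition:
Bags: B1 = {0, 1, 2, 4}  B2 = {0, 1, 2, 3}
Tree: B1–B2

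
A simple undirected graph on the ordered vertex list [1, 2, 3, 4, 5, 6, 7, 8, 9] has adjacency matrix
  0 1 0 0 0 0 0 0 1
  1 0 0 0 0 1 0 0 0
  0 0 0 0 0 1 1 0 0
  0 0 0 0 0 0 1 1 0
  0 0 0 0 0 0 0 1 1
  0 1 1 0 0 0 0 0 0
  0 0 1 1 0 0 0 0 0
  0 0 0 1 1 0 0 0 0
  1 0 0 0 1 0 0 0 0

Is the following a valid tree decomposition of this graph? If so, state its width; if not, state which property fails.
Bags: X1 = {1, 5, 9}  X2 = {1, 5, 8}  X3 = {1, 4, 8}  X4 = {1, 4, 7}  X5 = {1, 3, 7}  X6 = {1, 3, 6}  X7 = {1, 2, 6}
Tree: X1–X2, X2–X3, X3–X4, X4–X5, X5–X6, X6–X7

Checking the three conditions: (i) the bags cover all of {1, 2, 3, 4, 5, 6, 7, 8, 9}; (ii) for each edge, some bag contains both endpoints; (iii) the bags containing any fixed vertex form a subtree. All hold, so the decomposition is valid with width 3 − 1 = 2.

Yes; width 2.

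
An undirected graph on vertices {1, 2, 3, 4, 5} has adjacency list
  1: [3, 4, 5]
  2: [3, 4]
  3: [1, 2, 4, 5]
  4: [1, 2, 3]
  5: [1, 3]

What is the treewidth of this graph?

2

A width-2 tree decomposition is:
Bags: B1 = {1, 3, 5}  B2 = {1, 3, 4}  B3 = {2, 3, 4}
Tree: B1–B2, B2–B3
Every bag has size at most 3, so the width is 3 − 1 = 2 and tw(G) ≤ 2. On the other hand G contains the 3-clique {1, 3, 4}. A clique must lie in a single bag of any decomposition, so no decomposition can have width below 2. The upper and lower bounds meet at 2, so that is the treewidth.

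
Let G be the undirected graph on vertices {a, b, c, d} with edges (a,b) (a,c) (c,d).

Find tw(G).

1

A width-1 tree decomposition is:
Bags: B1 = {a, c}  B2 = {a, b}  B3 = {c, d}
Tree: B1–B2, B1–B3
Each bag holds 2 vertices, so the decomposition has width 1, which upper-bounds the treewidth. Any graph with an edge has treewidth ≥ 1, and G has the edge a–c. Combining the bounds, tw(G) = 1.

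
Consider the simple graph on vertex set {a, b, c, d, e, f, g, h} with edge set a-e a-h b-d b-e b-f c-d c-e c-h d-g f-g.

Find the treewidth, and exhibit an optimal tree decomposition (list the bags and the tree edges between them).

Every bag has size at most 3, so the width is 3 − 1 = 2 and tw(G) ≤ 2. Since f–g–d–b–f is a cycle in G, G is not acyclic. Forests are exactly the graphs of treewidth ≤ 1, so tw(G) ≥ 2. The upper and lower bounds meet at 2, so that is the treewidth.

Treewidth 2.
One such decomposition:
Bags: B1 = {b, f, g}  B2 = {b, d, g}  B3 = {b, d, e}  B4 = {c, d, e}  B5 = {a, c, e}  B6 = {a, c, h}
Tree: B1–B2, B2–B3, B3–B4, B4–B5, B5–B6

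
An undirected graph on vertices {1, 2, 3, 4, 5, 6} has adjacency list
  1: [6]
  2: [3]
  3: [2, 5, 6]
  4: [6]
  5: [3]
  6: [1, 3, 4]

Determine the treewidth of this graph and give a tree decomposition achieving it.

The largest bag has 2 vertices, giving width 1; this decomposition certifies tw(G) ≤ 1. G has an edge, so its treewidth is at least 1. Therefore the treewidth is 1.

Treewidth 1.
One optimal decomposition is:
Bags: B1 = {3, 5}  B2 = {3, 6}  B3 = {2, 3}  B4 = {4, 6}  B5 = {1, 6}
Tree: B1–B2, B2–B3, B2–B4, B2–B5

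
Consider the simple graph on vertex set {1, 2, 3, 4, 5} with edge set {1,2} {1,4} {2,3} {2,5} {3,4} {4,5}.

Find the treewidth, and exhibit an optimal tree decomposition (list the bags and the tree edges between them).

Treewidth 2.
One such decomposition:
Bags: B1 = {2, 3, 4}  B2 = {2, 4, 5}  B3 = {1, 2, 4}
Tree: B1–B2, B2–B3

Each bag holds 3 vertices, so the decomposition has width 2, which upper-bounds the treewidth. The edges 4–3–2–5–4 form a cycle, so G is not a tree and its treewidth is at least 2. The upper and lower bounds meet at 2, so that is the treewidth.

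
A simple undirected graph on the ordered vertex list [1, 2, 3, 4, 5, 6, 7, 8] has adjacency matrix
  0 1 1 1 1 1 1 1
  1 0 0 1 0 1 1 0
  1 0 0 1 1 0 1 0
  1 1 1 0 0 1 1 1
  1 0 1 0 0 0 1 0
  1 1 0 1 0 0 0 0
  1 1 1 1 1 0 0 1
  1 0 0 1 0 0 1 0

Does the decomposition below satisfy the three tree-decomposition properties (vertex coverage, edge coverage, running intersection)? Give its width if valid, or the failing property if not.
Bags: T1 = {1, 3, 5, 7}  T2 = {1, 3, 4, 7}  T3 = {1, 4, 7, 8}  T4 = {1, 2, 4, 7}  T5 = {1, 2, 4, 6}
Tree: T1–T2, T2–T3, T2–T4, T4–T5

Yes; width 3.

Every vertex of G appears in some bag (union = {1, 2, 3, 4, 5, 6, 7, 8}); every edge is covered by a bag; and for each vertex v the set of bags containing v is connected in the bag tree. The decomposition is therefore valid. The largest bag has 4 vertices, so the width is 3.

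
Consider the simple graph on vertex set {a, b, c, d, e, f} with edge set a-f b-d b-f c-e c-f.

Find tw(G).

1

A width-1 tree decomposition is:
Bags: B1 = {a, f}  B2 = {c, f}  B3 = {b, f}  B4 = {c, e}  B5 = {b, d}
Tree: B1–B2, B1–B3, B2–B4, B3–B5
The largest bag has 2 vertices, giving width 1; this decomposition certifies tw(G) ≤ 1. Any graph with an edge has treewidth ≥ 1, and G has the edge f–a. Hence tw(G) = 1 exactly.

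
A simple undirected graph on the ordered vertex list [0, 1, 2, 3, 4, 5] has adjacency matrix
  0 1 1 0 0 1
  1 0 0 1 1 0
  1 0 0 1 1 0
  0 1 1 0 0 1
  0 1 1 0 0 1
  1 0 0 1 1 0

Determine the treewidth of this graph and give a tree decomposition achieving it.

Treewidth 3.
One optimal decomposition is:
Bags: B1 = {0, 2, 3, 4}  B2 = {0, 1, 3, 4}  B3 = {0, 3, 4, 5}
Tree: B1–B2, B2–B3

Each bag holds 4 vertices, so the decomposition has width 3, which upper-bounds the treewidth. For the lower bound: the 4 vertex sets {2,4}, {0,1}, {3}, {5} are disjoint, each induces a connected subgraph, and every pair is joined by at least one edge of G. Contracting each set to a single vertex therefore yields K_{4} as a minor, and since treewidth is minor-monotone, tw(G) ≥ tw(K_{4}) = 3. The upper and lower bounds meet at 3, so that is the treewidth.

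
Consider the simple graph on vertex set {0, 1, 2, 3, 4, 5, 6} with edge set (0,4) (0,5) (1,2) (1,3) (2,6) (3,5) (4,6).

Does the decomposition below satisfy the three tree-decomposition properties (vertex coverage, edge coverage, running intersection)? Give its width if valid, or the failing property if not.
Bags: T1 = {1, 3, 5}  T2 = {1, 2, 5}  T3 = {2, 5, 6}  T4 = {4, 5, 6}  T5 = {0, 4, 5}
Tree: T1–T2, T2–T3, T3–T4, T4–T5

Vertex coverage: the bags together contain {0, 1, 2, 3, 4, 5, 6}, the full vertex set. Edge coverage: each edge of G has both endpoints in at least one bag. Running intersection: for every vertex, the bags containing it form a connected subtree. All three properties hold, so this is a valid tree decomposition of width max|bag| − 1 = 2, and hence tw(G) ≤ 2.

Yes; width 2.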